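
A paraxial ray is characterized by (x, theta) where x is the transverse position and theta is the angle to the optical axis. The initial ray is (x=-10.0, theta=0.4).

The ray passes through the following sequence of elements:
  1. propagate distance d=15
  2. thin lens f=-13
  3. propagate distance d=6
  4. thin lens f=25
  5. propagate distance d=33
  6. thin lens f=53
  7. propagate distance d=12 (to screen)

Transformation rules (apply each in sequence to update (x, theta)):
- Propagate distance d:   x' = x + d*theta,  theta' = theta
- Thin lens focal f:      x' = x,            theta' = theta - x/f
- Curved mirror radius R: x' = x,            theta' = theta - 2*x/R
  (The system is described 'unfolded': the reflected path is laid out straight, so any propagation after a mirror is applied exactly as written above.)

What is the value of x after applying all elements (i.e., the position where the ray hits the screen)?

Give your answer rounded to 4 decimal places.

Answer: 5.9714

Derivation:
Initial: x=-10.0000 theta=0.4000
After 1 (propagate distance d=15): x=-4.0000 theta=0.4000
After 2 (thin lens f=-13): x=-4.0000 theta=6/65 (≈0.0923)
After 3 (propagate distance d=6): x=-224/65 (≈-3.4462) theta=6/65 (≈0.0923)
After 4 (thin lens f=25): x=-224/65 (≈-3.4462) theta=374/1625 (≈0.2302)
After 5 (propagate distance d=33): x=6742/1625 (≈4.1489) theta=374/1625 (≈0.2302)
After 6 (thin lens f=53): x=6742/1625 (≈4.1489) theta=2616/17225 (≈0.1519)
After 7 (propagate distance d=12 (to screen)): x=514286/86125 (≈5.9714) theta=2616/17225 (≈0.1519)
Rounded to 4 decimal places: x = 5.9714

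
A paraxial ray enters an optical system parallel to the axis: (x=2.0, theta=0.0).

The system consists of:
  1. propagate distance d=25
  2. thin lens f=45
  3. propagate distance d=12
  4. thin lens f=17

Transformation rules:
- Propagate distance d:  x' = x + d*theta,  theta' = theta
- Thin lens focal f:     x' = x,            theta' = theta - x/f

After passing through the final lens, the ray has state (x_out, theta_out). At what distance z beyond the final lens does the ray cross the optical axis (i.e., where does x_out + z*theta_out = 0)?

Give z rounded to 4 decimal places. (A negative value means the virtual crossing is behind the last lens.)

Answer: 11.2200

Derivation:
Initial: x=2.0000 theta=0.0000
After 1 (propagate distance d=25): x=2.0000 theta=0.0000
After 2 (thin lens f=45): x=2.0000 theta=-2/45 (≈-0.0444)
After 3 (propagate distance d=12): x=22/15 (≈1.4667) theta=-2/45 (≈-0.0444)
After 4 (thin lens f=17): x=22/15 (≈1.4667) theta=-20/153 (≈-0.1307)
z_focus = -x_out/theta_out = -(22/15)/(-20/153) = 11.2200
Rounded to 4 decimal places: z = 11.2200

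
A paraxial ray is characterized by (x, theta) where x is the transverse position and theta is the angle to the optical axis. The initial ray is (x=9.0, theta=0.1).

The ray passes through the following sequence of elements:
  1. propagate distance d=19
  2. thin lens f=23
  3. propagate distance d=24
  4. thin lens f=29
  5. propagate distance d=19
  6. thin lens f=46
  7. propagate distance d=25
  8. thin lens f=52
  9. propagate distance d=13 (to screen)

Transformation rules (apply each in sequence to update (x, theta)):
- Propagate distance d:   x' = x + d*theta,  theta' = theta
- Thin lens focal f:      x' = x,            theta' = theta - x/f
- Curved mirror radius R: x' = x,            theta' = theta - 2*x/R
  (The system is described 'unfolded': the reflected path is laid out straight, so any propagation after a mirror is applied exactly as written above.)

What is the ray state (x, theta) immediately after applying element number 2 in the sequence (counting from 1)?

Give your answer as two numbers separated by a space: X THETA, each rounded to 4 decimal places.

Answer: 10.9000 -0.3739

Derivation:
Initial: x=9.0000 theta=0.1000
After 1 (propagate distance d=19): x=10.9000 theta=0.1000
After 2 (thin lens f=23): x=10.9000 theta=-43/115 (≈-0.3739)
Rounded to 4 decimal places: x = 10.9000, theta = -0.3739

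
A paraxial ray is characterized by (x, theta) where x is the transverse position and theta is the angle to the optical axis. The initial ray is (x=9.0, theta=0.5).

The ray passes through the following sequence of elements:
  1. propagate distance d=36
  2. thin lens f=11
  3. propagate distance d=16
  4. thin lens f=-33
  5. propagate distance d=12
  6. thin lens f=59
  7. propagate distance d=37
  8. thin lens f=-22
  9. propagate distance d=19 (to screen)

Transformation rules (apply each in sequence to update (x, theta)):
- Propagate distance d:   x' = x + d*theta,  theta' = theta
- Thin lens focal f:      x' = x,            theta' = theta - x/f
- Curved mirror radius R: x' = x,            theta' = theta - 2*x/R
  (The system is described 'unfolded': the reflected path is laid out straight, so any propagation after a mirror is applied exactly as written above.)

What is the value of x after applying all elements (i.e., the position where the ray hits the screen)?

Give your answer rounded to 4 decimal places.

Initial: x=9.0000 theta=0.5000
After 1 (propagate distance d=36): x=27.0000 theta=0.5000
After 2 (thin lens f=11): x=27.0000 theta=-43/22 (≈-1.9545)
After 3 (propagate distance d=16): x=-47/11 (≈-4.2727) theta=-43/22 (≈-1.9545)
After 4 (thin lens f=-33): x=-47/11 (≈-4.2727) theta=-1513/726 (≈-2.0840)
After 5 (propagate distance d=12): x=-3543/121 (≈-29.2810) theta=-1513/726 (≈-2.0840)
After 6 (thin lens f=59): x=-3543/121 (≈-29.2810) theta=-68009/42834 (≈-1.5877)
After 7 (propagate distance d=37): x=-3770555/42834 (≈-88.0272) theta=-68009/42834 (≈-1.5877)
After 8 (thin lens f=-22): x=-3770555/42834 (≈-88.0272) theta=-89267/15972 (≈-5.5890)
After 9 (propagate distance d=19 (to screen)): x=-61006839/314116 (≈-194.2175) theta=-89267/15972 (≈-5.5890)
Rounded to 4 decimal places: x = -194.2175

Answer: -194.2175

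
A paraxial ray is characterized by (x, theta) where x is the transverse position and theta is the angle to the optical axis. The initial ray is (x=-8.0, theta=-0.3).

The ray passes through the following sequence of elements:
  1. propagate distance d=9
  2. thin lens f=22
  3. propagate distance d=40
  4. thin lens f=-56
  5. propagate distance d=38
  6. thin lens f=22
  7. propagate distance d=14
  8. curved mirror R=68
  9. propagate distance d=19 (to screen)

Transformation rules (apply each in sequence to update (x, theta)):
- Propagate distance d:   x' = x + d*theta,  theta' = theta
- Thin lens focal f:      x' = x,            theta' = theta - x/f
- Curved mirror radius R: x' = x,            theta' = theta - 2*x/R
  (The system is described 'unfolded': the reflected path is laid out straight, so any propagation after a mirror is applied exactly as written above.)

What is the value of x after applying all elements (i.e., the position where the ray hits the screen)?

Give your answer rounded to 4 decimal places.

Initial: x=-8.0000 theta=-0.3000
After 1 (propagate distance d=9): x=-10.7000 theta=-0.3000
After 2 (thin lens f=22): x=-10.7000 theta=41/220 (≈0.1864)
After 3 (propagate distance d=40): x=-357/110 (≈-3.2455) theta=41/220 (≈0.1864)
After 4 (thin lens f=-56): x=-357/110 (≈-3.2455) theta=113/880 (≈0.1284)
After 5 (propagate distance d=38): x=719/440 (≈1.6341) theta=113/880 (≈0.1284)
After 6 (thin lens f=22): x=719/440 (≈1.6341) theta=131/2420 (≈0.0541)
After 7 (propagate distance d=14): x=11577/4840 (≈2.3919) theta=131/2420 (≈0.0541)
After 8 (curved mirror R=68): x=11577/4840 (≈2.3919) theta=-157/9680 (≈-0.0162)
After 9 (propagate distance d=19 (to screen)): x=20171/9680 (≈2.0838) theta=-157/9680 (≈-0.0162)
Rounded to 4 decimal places: x = 2.0838

Answer: 2.0838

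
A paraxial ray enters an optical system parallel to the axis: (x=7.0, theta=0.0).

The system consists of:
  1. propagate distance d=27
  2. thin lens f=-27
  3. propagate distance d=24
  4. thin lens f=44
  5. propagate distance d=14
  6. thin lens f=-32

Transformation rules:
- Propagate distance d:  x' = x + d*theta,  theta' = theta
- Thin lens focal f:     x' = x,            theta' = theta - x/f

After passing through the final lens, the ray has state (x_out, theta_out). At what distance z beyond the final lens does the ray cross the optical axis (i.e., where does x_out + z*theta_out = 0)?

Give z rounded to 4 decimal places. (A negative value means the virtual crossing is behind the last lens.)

Initial: x=7.0000 theta=0.0000
After 1 (propagate distance d=27): x=7.0000 theta=0.0000
After 2 (thin lens f=-27): x=7.0000 theta=7/27 (≈0.2593)
After 3 (propagate distance d=24): x=119/9 (≈13.2222) theta=7/27 (≈0.2593)
After 4 (thin lens f=44): x=119/9 (≈13.2222) theta=-49/1188 (≈-0.0412)
After 5 (propagate distance d=14): x=7511/594 (≈12.6448) theta=-49/1188 (≈-0.0412)
After 6 (thin lens f=-32): x=7511/594 (≈12.6448) theta=6727/19008 (≈0.3539)
z_focus = -x_out/theta_out = -(7511/594)/(6727/19008) = -34336/961 ≈ -35.7294
Rounded to 4 decimal places: z = -35.7294

Answer: -35.7294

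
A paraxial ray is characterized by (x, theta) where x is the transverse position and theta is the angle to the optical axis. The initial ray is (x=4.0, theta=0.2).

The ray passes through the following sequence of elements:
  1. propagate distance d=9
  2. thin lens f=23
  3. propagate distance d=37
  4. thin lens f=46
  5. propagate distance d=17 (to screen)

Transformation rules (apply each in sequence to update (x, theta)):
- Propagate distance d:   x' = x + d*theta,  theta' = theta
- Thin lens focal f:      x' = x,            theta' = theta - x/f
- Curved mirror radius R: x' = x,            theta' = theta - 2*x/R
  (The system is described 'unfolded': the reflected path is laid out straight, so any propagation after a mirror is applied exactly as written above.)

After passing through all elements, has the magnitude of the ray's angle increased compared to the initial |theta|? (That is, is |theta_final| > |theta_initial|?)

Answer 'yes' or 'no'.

Initial: x=4.0000 theta=0.2000
After 1 (propagate distance d=9): x=5.8000 theta=0.2000
After 2 (thin lens f=23): x=5.8000 theta=-6/115 (≈-0.0522)
After 3 (propagate distance d=37): x=89/23 (≈3.8696) theta=-6/115 (≈-0.0522)
After 4 (thin lens f=46): x=89/23 (≈3.8696) theta=-721/5290 (≈-0.1363)
After 5 (propagate distance d=17 (to screen)): x=8213/5290 (≈1.5526) theta=-721/5290 (≈-0.1363)
|theta_initial|=0.2000 |theta_final|=721/5290 (≈0.1363) -> not increased

Answer: no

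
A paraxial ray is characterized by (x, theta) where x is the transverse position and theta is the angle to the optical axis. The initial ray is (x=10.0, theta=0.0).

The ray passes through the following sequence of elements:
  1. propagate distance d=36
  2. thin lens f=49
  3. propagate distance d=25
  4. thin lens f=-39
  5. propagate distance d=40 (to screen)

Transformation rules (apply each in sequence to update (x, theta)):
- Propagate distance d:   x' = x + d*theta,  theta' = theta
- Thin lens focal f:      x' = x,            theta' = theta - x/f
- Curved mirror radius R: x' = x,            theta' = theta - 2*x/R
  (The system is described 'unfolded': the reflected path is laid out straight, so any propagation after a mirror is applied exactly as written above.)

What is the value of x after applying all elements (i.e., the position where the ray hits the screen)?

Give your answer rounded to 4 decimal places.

Answer: 1.7582

Derivation:
Initial: x=10.0000 theta=0.0000
After 1 (propagate distance d=36): x=10.0000 theta=0.0000
After 2 (thin lens f=49): x=10.0000 theta=-10/49 (≈-0.2041)
After 3 (propagate distance d=25): x=240/49 (≈4.8980) theta=-10/49 (≈-0.2041)
After 4 (thin lens f=-39): x=240/49 (≈4.8980) theta=-50/637 (≈-0.0785)
After 5 (propagate distance d=40 (to screen)): x=160/91 (≈1.7582) theta=-50/637 (≈-0.0785)
Rounded to 4 decimal places: x = 1.7582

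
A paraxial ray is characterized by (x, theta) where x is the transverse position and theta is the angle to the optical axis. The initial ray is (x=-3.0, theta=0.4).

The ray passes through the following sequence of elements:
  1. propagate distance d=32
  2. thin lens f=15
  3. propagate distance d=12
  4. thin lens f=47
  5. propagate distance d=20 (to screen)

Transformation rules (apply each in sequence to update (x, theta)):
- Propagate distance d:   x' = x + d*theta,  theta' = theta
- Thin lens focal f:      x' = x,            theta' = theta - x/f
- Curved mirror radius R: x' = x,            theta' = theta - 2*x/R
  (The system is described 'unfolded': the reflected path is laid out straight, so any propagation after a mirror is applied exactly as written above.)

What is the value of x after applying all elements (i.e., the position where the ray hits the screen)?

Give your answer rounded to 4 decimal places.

Answer: -1.1833

Derivation:
Initial: x=-3.0000 theta=0.4000
After 1 (propagate distance d=32): x=9.8000 theta=0.4000
After 2 (thin lens f=15): x=9.8000 theta=-19/75 (≈-0.2533)
After 3 (propagate distance d=12): x=6.7600 theta=-19/75 (≈-0.2533)
After 4 (thin lens f=47): x=6.7600 theta=-56/141 (≈-0.3972)
After 5 (propagate distance d=20 (to screen)): x=-4171/3525 (≈-1.1833) theta=-56/141 (≈-0.3972)
Rounded to 4 decimal places: x = -1.1833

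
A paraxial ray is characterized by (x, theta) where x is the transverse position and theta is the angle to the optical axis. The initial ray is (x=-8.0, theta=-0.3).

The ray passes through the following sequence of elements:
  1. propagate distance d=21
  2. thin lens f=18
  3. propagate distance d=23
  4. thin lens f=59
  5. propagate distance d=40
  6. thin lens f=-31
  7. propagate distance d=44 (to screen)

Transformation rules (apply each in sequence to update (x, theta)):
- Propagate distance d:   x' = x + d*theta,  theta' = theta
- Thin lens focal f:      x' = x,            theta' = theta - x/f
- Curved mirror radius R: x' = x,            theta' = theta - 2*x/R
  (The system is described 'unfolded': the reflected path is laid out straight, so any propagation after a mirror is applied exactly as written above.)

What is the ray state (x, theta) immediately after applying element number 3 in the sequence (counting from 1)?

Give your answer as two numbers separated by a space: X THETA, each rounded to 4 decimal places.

Initial: x=-8.0000 theta=-0.3000
After 1 (propagate distance d=21): x=-14.3000 theta=-0.3000
After 2 (thin lens f=18): x=-14.3000 theta=89/180 (≈0.4944)
After 3 (propagate distance d=23): x=-527/180 (≈-2.9278) theta=89/180 (≈0.4944)
Rounded to 4 decimal places: x = -2.9278, theta = 0.4944

Answer: -2.9278 0.4944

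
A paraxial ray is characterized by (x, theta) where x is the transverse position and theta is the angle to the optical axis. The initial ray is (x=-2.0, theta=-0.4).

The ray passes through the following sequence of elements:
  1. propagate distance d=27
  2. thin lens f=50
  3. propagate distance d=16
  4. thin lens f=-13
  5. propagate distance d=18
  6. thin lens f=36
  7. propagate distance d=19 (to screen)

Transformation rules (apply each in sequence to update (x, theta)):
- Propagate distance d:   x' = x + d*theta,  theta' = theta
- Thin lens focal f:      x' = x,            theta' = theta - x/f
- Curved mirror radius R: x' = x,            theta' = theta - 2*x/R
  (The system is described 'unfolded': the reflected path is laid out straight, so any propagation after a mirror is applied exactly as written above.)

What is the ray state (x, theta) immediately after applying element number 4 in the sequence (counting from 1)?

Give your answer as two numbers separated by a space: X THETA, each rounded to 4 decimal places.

Initial: x=-2.0000 theta=-0.4000
After 1 (propagate distance d=27): x=-12.8000 theta=-0.4000
After 2 (thin lens f=50): x=-12.8000 theta=-0.1440
After 3 (propagate distance d=16): x=-15.1040 theta=-0.1440
After 4 (thin lens f=-13): x=-15.1040 theta=-2122/1625 (≈-1.3058)
Rounded to 4 decimal places: x = -15.1040, theta = -1.3058

Answer: -15.1040 -1.3058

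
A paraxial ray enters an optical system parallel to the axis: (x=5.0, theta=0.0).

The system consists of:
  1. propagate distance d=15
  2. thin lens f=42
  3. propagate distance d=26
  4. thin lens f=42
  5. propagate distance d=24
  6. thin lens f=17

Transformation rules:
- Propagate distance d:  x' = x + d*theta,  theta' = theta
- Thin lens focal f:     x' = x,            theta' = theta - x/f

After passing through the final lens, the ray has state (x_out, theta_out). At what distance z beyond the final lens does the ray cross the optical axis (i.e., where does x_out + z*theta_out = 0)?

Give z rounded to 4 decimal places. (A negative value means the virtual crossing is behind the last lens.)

Initial: x=5.0000 theta=0.0000
After 1 (propagate distance d=15): x=5.0000 theta=0.0000
After 2 (thin lens f=42): x=5.0000 theta=-5/42 (≈-0.1190)
After 3 (propagate distance d=26): x=40/21 (≈1.9048) theta=-5/42 (≈-0.1190)
After 4 (thin lens f=42): x=40/21 (≈1.9048) theta=-145/882 (≈-0.1644)
After 5 (propagate distance d=24): x=-100/49 (≈-2.0408) theta=-145/882 (≈-0.1644)
After 6 (thin lens f=17): x=-100/49 (≈-2.0408) theta=-95/2142 (≈-0.0444)
z_focus = -x_out/theta_out = -(-100/49)/(-95/2142) = -6120/133 ≈ -46.0150
Rounded to 4 decimal places: z = -46.0150

Answer: -46.0150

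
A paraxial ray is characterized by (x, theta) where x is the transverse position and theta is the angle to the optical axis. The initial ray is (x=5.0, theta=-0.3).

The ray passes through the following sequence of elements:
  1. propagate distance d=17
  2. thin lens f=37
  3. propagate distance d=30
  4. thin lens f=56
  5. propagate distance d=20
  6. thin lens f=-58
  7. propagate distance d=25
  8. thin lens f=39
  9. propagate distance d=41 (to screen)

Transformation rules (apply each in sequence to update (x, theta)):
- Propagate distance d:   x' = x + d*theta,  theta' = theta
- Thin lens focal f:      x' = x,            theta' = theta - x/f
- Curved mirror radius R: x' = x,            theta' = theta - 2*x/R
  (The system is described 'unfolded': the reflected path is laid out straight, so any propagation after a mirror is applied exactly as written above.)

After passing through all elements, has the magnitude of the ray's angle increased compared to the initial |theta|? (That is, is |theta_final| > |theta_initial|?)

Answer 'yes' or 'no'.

Initial: x=5.0000 theta=-0.3000
After 1 (propagate distance d=17): x=-0.1000 theta=-0.3000
After 2 (thin lens f=37): x=-0.1000 theta=-11/37 (≈-0.2973)
After 3 (propagate distance d=30): x=-3337/370 (≈-9.0189) theta=-11/37 (≈-0.2973)
After 4 (thin lens f=56): x=-3337/370 (≈-9.0189) theta=-2823/20720 (≈-0.1362)
After 5 (propagate distance d=20): x=-60833/5180 (≈-11.7438) theta=-2823/20720 (≈-0.1362)
After 6 (thin lens f=-58): x=-60833/5180 (≈-11.7438) theta=-203533/600880 (≈-0.3387)
After 7 (propagate distance d=25): x=-12144953/600880 (≈-20.2119) theta=-203533/600880 (≈-0.3387)
After 8 (thin lens f=39): x=-12144953/600880 (≈-20.2119) theta=2103583/11717160 (≈0.1795)
After 9 (propagate distance d=41 (to screen)): x=-301159361/23434320 (≈-12.8512) theta=2103583/11717160 (≈0.1795)
|theta_initial|=0.3000 |theta_final|=2103583/11717160 (≈0.1795) -> not increased

Answer: no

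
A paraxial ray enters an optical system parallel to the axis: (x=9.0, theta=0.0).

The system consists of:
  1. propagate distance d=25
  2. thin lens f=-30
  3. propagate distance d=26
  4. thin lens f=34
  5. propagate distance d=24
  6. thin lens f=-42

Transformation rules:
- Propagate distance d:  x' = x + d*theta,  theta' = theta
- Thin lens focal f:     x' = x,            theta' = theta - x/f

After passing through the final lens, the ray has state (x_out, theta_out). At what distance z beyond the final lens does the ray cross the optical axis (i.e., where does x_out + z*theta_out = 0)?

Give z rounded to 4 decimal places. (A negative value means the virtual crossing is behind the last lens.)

Initial: x=9.0000 theta=0.0000
After 1 (propagate distance d=25): x=9.0000 theta=0.0000
After 2 (thin lens f=-30): x=9.0000 theta=0.3000
After 3 (propagate distance d=26): x=16.8000 theta=0.3000
After 4 (thin lens f=34): x=16.8000 theta=-33/170 (≈-0.1941)
After 5 (propagate distance d=24): x=1032/85 (≈12.1412) theta=-33/170 (≈-0.1941)
After 6 (thin lens f=-42): x=1032/85 (≈12.1412) theta=113/1190 (≈0.0950)
z_focus = -x_out/theta_out = -(1032/85)/(113/1190) = -14448/113 ≈ -127.8584
Rounded to 4 decimal places: z = -127.8584

Answer: -127.8584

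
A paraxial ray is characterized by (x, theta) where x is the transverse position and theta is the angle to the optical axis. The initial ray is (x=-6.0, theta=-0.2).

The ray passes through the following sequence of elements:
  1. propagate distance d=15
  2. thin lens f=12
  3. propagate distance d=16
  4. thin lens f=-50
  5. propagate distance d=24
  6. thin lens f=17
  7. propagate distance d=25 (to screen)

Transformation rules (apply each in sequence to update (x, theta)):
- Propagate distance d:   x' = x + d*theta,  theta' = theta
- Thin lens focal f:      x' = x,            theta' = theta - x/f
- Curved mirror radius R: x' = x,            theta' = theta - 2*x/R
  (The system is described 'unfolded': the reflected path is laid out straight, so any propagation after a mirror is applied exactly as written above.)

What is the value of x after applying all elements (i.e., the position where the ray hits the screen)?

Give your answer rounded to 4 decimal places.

Initial: x=-6.0000 theta=-0.2000
After 1 (propagate distance d=15): x=-9.0000 theta=-0.2000
After 2 (thin lens f=12): x=-9.0000 theta=0.5500
After 3 (propagate distance d=16): x=-0.2000 theta=0.5500
After 4 (thin lens f=-50): x=-0.2000 theta=0.5460
After 5 (propagate distance d=24): x=12.9040 theta=0.5460
After 6 (thin lens f=17): x=12.9040 theta=-1811/8500 (≈-0.2131)
After 7 (propagate distance d=25 (to screen)): x=64409/8500 (≈7.5775) theta=-1811/8500 (≈-0.2131)
Rounded to 4 decimal places: x = 7.5775

Answer: 7.5775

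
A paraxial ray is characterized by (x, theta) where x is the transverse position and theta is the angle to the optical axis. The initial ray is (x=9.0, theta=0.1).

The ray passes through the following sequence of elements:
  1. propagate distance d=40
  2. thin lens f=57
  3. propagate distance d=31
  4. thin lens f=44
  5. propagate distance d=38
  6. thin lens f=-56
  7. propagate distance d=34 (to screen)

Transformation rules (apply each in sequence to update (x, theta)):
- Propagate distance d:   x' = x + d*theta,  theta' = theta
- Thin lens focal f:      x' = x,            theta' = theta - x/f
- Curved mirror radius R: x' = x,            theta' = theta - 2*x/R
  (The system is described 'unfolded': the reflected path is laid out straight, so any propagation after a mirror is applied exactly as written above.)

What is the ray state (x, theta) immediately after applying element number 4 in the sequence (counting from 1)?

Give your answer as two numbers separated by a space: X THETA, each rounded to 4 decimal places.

Answer: 9.0298 -0.3333

Derivation:
Initial: x=9.0000 theta=0.1000
After 1 (propagate distance d=40): x=13.0000 theta=0.1000
After 2 (thin lens f=57): x=13.0000 theta=-73/570 (≈-0.1281)
After 3 (propagate distance d=31): x=5147/570 (≈9.0298) theta=-73/570 (≈-0.1281)
After 4 (thin lens f=44): x=5147/570 (≈9.0298) theta=-8359/25080 (≈-0.3333)
Rounded to 4 decimal places: x = 9.0298, theta = -0.3333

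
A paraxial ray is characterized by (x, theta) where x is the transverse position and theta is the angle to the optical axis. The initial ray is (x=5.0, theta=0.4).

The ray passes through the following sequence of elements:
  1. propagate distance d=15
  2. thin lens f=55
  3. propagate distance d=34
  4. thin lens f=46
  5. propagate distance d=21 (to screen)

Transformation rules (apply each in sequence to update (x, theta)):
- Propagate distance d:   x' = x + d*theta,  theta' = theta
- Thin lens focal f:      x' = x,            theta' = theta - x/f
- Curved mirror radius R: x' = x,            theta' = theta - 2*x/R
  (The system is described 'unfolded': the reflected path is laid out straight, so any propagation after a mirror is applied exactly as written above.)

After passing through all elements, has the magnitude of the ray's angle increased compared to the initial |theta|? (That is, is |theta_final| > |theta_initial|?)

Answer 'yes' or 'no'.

Initial: x=5.0000 theta=0.4000
After 1 (propagate distance d=15): x=11.0000 theta=0.4000
After 2 (thin lens f=55): x=11.0000 theta=0.2000
After 3 (propagate distance d=34): x=17.8000 theta=0.2000
After 4 (thin lens f=46): x=17.8000 theta=-43/230 (≈-0.1870)
After 5 (propagate distance d=21 (to screen)): x=3191/230 (≈13.8739) theta=-43/230 (≈-0.1870)
|theta_initial|=0.4000 |theta_final|=43/230 (≈0.1870) -> not increased

Answer: no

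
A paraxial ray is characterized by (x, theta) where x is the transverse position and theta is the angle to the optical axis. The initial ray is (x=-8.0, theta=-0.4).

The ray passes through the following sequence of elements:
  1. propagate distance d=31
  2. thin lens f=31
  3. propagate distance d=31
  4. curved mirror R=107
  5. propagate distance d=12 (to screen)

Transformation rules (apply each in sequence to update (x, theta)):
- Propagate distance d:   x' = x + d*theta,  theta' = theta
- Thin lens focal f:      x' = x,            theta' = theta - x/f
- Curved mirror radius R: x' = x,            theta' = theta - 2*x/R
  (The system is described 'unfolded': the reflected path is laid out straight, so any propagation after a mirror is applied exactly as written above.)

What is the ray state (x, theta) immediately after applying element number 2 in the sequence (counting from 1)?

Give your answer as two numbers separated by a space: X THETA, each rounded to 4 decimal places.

Answer: -20.4000 0.2581

Derivation:
Initial: x=-8.0000 theta=-0.4000
After 1 (propagate distance d=31): x=-20.4000 theta=-0.4000
After 2 (thin lens f=31): x=-20.4000 theta=8/31 (≈0.2581)
Rounded to 4 decimal places: x = -20.4000, theta = 0.2581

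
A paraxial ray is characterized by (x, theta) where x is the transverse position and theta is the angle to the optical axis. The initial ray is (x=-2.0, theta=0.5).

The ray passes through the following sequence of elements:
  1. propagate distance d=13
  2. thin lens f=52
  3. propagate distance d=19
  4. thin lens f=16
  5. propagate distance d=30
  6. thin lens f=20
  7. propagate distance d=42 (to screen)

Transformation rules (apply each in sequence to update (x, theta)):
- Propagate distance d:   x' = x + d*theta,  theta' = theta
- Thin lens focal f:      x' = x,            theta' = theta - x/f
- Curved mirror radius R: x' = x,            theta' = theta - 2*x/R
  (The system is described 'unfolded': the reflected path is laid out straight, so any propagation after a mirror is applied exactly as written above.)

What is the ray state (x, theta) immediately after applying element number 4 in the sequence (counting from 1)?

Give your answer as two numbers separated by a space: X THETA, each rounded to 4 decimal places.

Answer: 12.3558 -0.3588

Derivation:
Initial: x=-2.0000 theta=0.5000
After 1 (propagate distance d=13): x=4.5000 theta=0.5000
After 2 (thin lens f=52): x=4.5000 theta=43/104 (≈0.4135)
After 3 (propagate distance d=19): x=1285/104 (≈12.3558) theta=43/104 (≈0.4135)
After 4 (thin lens f=16): x=1285/104 (≈12.3558) theta=-597/1664 (≈-0.3588)
Rounded to 4 decimal places: x = 12.3558, theta = -0.3588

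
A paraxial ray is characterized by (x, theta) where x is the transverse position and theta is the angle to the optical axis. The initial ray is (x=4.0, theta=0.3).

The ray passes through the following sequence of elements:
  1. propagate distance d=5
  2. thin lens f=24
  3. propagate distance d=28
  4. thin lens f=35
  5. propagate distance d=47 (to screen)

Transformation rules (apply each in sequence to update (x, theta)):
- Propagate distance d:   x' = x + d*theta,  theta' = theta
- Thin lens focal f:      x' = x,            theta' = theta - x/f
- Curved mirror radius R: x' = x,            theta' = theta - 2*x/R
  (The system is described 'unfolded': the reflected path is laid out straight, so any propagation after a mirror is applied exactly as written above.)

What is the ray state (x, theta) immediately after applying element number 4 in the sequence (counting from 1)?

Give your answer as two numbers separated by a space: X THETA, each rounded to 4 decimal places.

Initial: x=4.0000 theta=0.3000
After 1 (propagate distance d=5): x=5.5000 theta=0.3000
After 2 (thin lens f=24): x=5.5000 theta=17/240 (≈0.0708)
After 3 (propagate distance d=28): x=449/60 (≈7.4833) theta=17/240 (≈0.0708)
After 4 (thin lens f=35): x=449/60 (≈7.4833) theta=-1201/8400 (≈-0.1430)
Rounded to 4 decimal places: x = 7.4833, theta = -0.1430

Answer: 7.4833 -0.1430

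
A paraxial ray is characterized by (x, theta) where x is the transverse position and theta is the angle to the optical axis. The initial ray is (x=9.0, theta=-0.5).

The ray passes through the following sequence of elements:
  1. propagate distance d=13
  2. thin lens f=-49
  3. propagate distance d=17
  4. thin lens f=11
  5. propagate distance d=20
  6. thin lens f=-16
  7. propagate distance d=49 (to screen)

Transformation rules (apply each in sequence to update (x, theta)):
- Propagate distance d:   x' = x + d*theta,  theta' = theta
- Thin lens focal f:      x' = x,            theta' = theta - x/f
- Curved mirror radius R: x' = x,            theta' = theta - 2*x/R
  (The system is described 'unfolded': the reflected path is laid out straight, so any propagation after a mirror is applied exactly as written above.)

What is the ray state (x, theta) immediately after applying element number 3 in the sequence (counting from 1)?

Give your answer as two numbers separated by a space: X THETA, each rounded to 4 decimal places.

Initial: x=9.0000 theta=-0.5000
After 1 (propagate distance d=13): x=2.5000 theta=-0.5000
After 2 (thin lens f=-49): x=2.5000 theta=-22/49 (≈-0.4490)
After 3 (propagate distance d=17): x=-503/98 (≈-5.1327) theta=-22/49 (≈-0.4490)
Rounded to 4 decimal places: x = -5.1327, theta = -0.4490

Answer: -5.1327 -0.4490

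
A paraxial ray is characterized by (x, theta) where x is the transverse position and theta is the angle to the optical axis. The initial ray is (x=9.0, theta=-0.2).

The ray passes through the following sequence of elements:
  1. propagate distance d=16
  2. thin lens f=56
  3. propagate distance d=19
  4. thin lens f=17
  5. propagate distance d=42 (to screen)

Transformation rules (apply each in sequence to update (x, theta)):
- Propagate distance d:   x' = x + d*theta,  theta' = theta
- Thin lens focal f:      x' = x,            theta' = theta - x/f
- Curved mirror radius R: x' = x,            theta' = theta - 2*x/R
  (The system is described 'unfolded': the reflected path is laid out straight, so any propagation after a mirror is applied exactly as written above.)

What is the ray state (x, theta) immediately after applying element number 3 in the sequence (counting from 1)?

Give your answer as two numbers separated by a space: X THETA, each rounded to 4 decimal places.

Initial: x=9.0000 theta=-0.2000
After 1 (propagate distance d=16): x=5.8000 theta=-0.2000
After 2 (thin lens f=56): x=5.8000 theta=-17/56 (≈-0.3036)
After 3 (propagate distance d=19): x=9/280 (≈0.0321) theta=-17/56 (≈-0.3036)
Rounded to 4 decimal places: x = 0.0321, theta = -0.3036

Answer: 0.0321 -0.3036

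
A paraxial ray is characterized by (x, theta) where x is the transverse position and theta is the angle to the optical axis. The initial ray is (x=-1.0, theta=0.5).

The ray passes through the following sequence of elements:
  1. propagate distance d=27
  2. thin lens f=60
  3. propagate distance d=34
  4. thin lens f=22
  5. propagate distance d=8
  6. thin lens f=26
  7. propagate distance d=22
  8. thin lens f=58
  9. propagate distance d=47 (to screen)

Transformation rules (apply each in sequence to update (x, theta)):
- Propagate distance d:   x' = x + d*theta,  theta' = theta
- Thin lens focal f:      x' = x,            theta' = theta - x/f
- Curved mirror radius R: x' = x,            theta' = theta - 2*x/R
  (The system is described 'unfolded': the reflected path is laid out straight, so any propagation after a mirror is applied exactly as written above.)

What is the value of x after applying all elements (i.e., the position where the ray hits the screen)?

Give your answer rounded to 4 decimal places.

Initial: x=-1.0000 theta=0.5000
After 1 (propagate distance d=27): x=12.5000 theta=0.5000
After 2 (thin lens f=60): x=12.5000 theta=7/24 (≈0.2917)
After 3 (propagate distance d=34): x=269/12 (≈22.4167) theta=7/24 (≈0.2917)
After 4 (thin lens f=22): x=269/12 (≈22.4167) theta=-8/11 (≈-0.7273)
After 5 (propagate distance d=8): x=2191/132 (≈16.5985) theta=-8/11 (≈-0.7273)
After 6 (thin lens f=26): x=2191/132 (≈16.5985) theta=-4687/3432 (≈-1.3657)
After 7 (propagate distance d=22): x=-11537/858 (≈-13.4464) theta=-4687/3432 (≈-1.3657)
After 8 (thin lens f=58): x=-11537/858 (≈-13.4464) theta=-10259/9048 (≈-1.1338)
After 9 (propagate distance d=47 (to screen)): x=-2214065/33176 (≈-66.7369) theta=-10259/9048 (≈-1.1338)
Rounded to 4 decimal places: x = -66.7369

Answer: -66.7369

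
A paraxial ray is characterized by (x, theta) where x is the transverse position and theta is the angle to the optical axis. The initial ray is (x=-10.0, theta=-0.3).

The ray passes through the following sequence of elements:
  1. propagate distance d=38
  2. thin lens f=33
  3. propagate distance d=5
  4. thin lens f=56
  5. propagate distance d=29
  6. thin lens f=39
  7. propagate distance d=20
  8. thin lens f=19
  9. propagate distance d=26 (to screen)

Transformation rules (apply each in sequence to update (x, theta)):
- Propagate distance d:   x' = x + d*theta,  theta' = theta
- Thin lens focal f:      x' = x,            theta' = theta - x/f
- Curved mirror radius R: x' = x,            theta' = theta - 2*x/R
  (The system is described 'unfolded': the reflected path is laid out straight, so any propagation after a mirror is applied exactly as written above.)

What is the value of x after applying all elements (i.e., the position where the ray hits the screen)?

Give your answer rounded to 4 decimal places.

Answer: 12.5014

Derivation:
Initial: x=-10.0000 theta=-0.3000
After 1 (propagate distance d=38): x=-21.4000 theta=-0.3000
After 2 (thin lens f=33): x=-21.4000 theta=23/66 (≈0.3485)
After 3 (propagate distance d=5): x=-6487/330 (≈-19.6576) theta=23/66 (≈0.3485)
After 4 (thin lens f=56): x=-6487/330 (≈-19.6576) theta=4309/6160 (≈0.6995)
After 5 (propagate distance d=29): x=11611/18480 (≈0.6283) theta=4309/6160 (≈0.6995)
After 6 (thin lens f=39): x=11611/18480 (≈0.6283) theta=246271/360360 (≈0.6834)
After 7 (propagate distance d=20): x=10303669/720720 (≈14.2964) theta=246271/360360 (≈0.6834)
After 8 (thin lens f=19): x=10303669/720720 (≈14.2964) theta=-135053/1956240 (≈-0.0690)
After 9 (propagate distance d=26 (to screen)): x=11412671/912912 (≈12.5014) theta=-135053/1956240 (≈-0.0690)
Rounded to 4 decimal places: x = 12.5014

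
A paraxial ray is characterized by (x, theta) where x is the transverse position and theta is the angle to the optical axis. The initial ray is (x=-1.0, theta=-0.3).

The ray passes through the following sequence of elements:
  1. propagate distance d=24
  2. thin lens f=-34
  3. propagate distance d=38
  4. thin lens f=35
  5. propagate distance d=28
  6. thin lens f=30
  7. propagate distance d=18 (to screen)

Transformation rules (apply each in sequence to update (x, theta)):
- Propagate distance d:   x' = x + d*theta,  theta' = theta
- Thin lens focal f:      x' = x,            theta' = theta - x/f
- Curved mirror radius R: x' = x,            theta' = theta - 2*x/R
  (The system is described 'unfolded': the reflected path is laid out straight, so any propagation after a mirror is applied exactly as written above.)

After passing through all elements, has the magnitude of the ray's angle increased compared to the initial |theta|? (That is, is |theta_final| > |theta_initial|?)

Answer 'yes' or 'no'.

Initial: x=-1.0000 theta=-0.3000
After 1 (propagate distance d=24): x=-8.2000 theta=-0.3000
After 2 (thin lens f=-34): x=-8.2000 theta=-46/85 (≈-0.5412)
After 3 (propagate distance d=38): x=-489/17 (≈-28.7647) theta=-46/85 (≈-0.5412)
After 4 (thin lens f=35): x=-489/17 (≈-28.7647) theta=167/595 (≈0.2807)
After 5 (propagate distance d=28): x=-1777/85 (≈-20.9059) theta=167/595 (≈0.2807)
After 6 (thin lens f=30): x=-1777/85 (≈-20.9059) theta=17449/17850 (≈0.9775)
After 7 (propagate distance d=18 (to screen)): x=-9848/2975 (≈-3.3103) theta=17449/17850 (≈0.9775)
|theta_initial|=0.3000 |theta_final|=17449/17850 (≈0.9775) -> increased

Answer: yes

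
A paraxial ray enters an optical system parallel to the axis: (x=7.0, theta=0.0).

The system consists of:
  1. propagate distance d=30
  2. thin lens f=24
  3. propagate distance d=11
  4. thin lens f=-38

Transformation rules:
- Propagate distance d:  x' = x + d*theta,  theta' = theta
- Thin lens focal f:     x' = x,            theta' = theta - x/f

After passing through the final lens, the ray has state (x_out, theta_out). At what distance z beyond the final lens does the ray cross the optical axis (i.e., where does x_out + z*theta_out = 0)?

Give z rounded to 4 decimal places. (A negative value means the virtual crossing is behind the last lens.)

Answer: 19.7600

Derivation:
Initial: x=7.0000 theta=0.0000
After 1 (propagate distance d=30): x=7.0000 theta=0.0000
After 2 (thin lens f=24): x=7.0000 theta=-7/24 (≈-0.2917)
After 3 (propagate distance d=11): x=91/24 (≈3.7917) theta=-7/24 (≈-0.2917)
After 4 (thin lens f=-38): x=91/24 (≈3.7917) theta=-175/912 (≈-0.1919)
z_focus = -x_out/theta_out = -(91/24)/(-175/912) = 19.7600
Rounded to 4 decimal places: z = 19.7600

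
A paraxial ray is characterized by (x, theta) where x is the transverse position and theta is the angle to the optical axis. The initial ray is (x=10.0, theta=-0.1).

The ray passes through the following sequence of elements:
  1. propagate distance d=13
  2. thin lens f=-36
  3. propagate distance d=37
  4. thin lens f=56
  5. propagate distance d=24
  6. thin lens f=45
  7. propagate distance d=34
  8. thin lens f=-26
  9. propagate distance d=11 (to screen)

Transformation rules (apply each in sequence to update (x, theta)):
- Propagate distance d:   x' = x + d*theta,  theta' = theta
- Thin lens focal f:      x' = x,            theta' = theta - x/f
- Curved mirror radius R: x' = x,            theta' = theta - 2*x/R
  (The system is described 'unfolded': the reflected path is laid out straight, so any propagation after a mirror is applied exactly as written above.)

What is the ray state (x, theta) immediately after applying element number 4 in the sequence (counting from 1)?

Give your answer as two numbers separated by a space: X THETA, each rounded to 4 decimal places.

Answer: 13.9417 -0.1073

Derivation:
Initial: x=10.0000 theta=-0.1000
After 1 (propagate distance d=13): x=8.7000 theta=-0.1000
After 2 (thin lens f=-36): x=8.7000 theta=17/120 (≈0.1417)
After 3 (propagate distance d=37): x=1673/120 (≈13.9417) theta=17/120 (≈0.1417)
After 4 (thin lens f=56): x=1673/120 (≈13.9417) theta=-103/960 (≈-0.1073)
Rounded to 4 decimal places: x = 13.9417, theta = -0.1073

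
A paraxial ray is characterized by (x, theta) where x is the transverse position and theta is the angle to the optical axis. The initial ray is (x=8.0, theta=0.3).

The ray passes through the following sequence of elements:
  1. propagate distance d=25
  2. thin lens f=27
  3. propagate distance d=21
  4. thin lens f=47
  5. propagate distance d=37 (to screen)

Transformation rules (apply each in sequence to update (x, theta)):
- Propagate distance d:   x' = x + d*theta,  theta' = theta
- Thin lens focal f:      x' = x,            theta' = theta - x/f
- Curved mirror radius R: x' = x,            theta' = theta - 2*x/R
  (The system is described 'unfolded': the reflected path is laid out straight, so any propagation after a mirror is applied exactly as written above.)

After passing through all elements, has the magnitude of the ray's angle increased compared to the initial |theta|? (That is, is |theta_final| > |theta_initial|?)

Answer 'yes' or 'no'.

Initial: x=8.0000 theta=0.3000
After 1 (propagate distance d=25): x=15.5000 theta=0.3000
After 2 (thin lens f=27): x=15.5000 theta=-37/135 (≈-0.2741)
After 3 (propagate distance d=21): x=877/90 (≈9.7444) theta=-37/135 (≈-0.2741)
After 4 (thin lens f=47): x=877/90 (≈9.7444) theta=-6109/12690 (≈-0.4814)
After 5 (propagate distance d=37 (to screen)): x=-51188/6345 (≈-8.0675) theta=-6109/12690 (≈-0.4814)
|theta_initial|=0.3000 |theta_final|=6109/12690 (≈0.4814) -> increased

Answer: yes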